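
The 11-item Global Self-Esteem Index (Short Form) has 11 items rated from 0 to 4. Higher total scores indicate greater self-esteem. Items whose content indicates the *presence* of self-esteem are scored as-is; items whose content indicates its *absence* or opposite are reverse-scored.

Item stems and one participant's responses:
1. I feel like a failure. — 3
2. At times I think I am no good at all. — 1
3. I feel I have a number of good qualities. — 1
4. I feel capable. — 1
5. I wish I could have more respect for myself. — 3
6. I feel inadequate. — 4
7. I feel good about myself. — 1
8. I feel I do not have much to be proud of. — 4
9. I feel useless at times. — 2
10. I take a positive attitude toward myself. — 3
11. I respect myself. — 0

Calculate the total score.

Items 1, 2, 5, 6, 8, 9 describe the absence/opposite of self-esteem → reverse-score.
reversed = (0+4) − raw = 4 − raw.
  item 1: 4 − 3 = 1
  item 2: 4 − 1 = 3
  item 3: 1
  item 4: 1
  item 5: 4 − 3 = 1
  item 6: 4 − 4 = 0
  item 7: 1
  item 8: 4 − 4 = 0
  item 9: 4 − 2 = 2
  item 10: 3
  item 11: 0
Total = 1 + 3 + 1 + 1 + 1 + 0 + 1 + 0 + 2 + 3 + 0 = 13

13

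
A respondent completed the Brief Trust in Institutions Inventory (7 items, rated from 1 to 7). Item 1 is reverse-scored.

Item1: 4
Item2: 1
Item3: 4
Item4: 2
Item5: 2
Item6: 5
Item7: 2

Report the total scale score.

Reverse-scored items use 8 − raw:
  item 1: 8 − 4 = 4
Scored responses: 4, 1, 4, 2, 2, 5, 2
Total = 4 + 1 + 4 + 2 + 2 + 5 + 2 = 20

20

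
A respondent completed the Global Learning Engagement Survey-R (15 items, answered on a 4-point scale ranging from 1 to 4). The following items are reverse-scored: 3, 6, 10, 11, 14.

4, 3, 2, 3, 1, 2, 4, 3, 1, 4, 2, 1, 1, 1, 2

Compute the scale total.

37

Raw sum = 34. Reverse-scored items: 3, 6, 10, 11, 14; their raw sum = 11.
Each reversal replaces raw with 5 − raw, changing the total by 5 − 2·raw per item.
Total = 34 + 5·5 − 2·11 = 34 + 25 − 22 = 37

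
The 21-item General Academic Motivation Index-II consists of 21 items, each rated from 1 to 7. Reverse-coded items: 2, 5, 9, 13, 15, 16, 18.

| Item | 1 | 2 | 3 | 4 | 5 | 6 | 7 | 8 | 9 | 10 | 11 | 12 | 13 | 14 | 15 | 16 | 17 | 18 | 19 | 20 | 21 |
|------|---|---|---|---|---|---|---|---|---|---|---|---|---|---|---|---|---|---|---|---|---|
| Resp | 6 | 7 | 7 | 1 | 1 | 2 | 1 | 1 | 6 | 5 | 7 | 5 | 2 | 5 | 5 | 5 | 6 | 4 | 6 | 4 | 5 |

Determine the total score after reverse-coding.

Apply reverse scoring (reversed = (1+7) − raw = 8 − raw):
  item 2: 8 − 7 = 1
  item 5: 8 − 1 = 7
  item 9: 8 − 6 = 2
  item 13: 8 − 2 = 6
  item 15: 8 − 5 = 3
  item 16: 8 − 5 = 3
  item 18: 8 − 4 = 4
Scored responses: 6, 1, 7, 1, 7, 2, 1, 1, 2, 5, 7, 5, 6, 5, 3, 3, 6, 4, 6, 4, 5
Total = 6 + 1 + 7 + 1 + 7 + 2 + 1 + 1 + 2 + 5 + 7 + 5 + 6 + 5 + 3 + 3 + 6 + 4 + 6 + 4 + 5 = 87

87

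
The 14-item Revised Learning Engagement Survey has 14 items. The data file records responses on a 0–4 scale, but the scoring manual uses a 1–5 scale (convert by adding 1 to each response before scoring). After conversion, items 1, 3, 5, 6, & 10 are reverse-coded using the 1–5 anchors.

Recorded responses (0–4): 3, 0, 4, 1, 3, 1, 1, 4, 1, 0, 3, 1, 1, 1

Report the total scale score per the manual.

36

Convert to 1–5: 4, 1, 5, 2, 4, 2, 2, 5, 2, 1, 4, 2, 2, 2
Reverse-coded (reversed = (1+5) − raw = 6 − raw):
  item 1: 6 − 4 = 2
  item 3: 6 − 5 = 1
  item 5: 6 − 4 = 2
  item 6: 6 − 2 = 4
  item 10: 6 − 1 = 5
Scored: 2, 1, 1, 2, 2, 4, 2, 5, 2, 5, 4, 2, 2, 2
Total = 36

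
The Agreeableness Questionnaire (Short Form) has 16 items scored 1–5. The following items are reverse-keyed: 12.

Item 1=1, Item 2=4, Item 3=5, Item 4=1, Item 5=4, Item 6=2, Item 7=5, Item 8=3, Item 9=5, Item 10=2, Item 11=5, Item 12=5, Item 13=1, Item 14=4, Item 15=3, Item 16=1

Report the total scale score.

47

Reverse-coded items (reversed = (1+5) − raw = 6 − raw):
  item 12: 6 − 5 = 1
Scored responses: 1, 4, 5, 1, 4, 2, 5, 3, 5, 2, 5, 1, 1, 4, 3, 1
Total = 1 + 4 + 5 + 1 + 4 + 2 + 5 + 3 + 5 + 2 + 5 + 1 + 1 + 4 + 3 + 1 = 47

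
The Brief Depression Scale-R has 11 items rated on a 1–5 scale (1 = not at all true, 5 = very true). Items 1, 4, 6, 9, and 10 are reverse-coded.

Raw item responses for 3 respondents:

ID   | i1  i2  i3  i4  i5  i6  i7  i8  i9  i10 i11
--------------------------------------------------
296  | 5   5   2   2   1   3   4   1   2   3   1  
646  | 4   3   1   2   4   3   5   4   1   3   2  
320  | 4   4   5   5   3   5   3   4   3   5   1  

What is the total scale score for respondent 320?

28

Respondent 320 raw: 4, 4, 5, 5, 3, 5, 3, 4, 3, 5, 1.
Reverse-coded (reverse-coded value = 6 − response):
  item 1: 6 − 4 = 2
  item 2: 4
  item 3: 5
  item 4: 6 − 5 = 1
  item 5: 3
  item 6: 6 − 5 = 1
  item 7: 3
  item 8: 4
  item 9: 6 − 3 = 3
  item 10: 6 − 5 = 1
  item 11: 1
Sum = 2 + 4 + 5 + 1 + 3 + 1 + 3 + 4 + 3 + 1 + 1 = 28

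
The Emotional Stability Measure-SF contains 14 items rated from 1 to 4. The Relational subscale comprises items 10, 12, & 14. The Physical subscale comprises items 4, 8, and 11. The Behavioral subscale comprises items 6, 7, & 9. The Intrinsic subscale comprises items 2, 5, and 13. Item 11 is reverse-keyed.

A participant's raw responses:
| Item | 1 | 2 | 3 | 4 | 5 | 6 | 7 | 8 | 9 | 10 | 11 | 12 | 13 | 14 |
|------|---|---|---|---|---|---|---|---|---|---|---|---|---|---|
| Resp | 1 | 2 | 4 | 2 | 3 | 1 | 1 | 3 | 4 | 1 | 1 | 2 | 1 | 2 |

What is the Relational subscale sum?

5

Relational items: 10, 12, 14.
  item 10: 1
  item 12: 2
  item 14: 2
Sum = 1 + 2 + 2 = 5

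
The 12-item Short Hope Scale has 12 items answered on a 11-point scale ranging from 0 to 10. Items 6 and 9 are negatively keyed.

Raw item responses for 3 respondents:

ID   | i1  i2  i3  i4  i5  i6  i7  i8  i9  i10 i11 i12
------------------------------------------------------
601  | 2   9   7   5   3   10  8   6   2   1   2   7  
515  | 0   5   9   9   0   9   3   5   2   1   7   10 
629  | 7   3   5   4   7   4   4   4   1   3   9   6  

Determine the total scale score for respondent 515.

58

Respondent 515 raw: 0, 5, 9, 9, 0, 9, 3, 5, 2, 1, 7, 10.
Reverse-coded (reversed = (0+10) − raw = 10 − raw):
  item 1: 0
  item 2: 5
  item 3: 9
  item 4: 9
  item 5: 0
  item 6: 10 − 9 = 1
  item 7: 3
  item 8: 5
  item 9: 10 − 2 = 8
  item 10: 1
  item 11: 7
  item 12: 10
Sum = 0 + 5 + 9 + 9 + 0 + 1 + 3 + 5 + 8 + 1 + 7 + 10 = 58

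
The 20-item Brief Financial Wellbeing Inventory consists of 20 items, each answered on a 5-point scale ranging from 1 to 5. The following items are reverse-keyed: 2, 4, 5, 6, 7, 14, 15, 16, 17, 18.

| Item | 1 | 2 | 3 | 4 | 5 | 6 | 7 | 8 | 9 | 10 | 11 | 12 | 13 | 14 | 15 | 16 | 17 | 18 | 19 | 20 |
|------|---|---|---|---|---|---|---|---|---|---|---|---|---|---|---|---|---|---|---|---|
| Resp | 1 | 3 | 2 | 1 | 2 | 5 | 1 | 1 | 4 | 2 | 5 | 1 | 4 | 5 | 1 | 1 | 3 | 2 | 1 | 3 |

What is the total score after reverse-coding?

Raw sum = 48. Reverse-keyed items: 2, 4, 5, 6, 7, 14, 15, 16, 17, 18; their raw sum = 24.
Each reversal replaces raw with 6 − raw, changing the total by 6 − 2·raw per item.
Total = 48 + 10·6 − 2·24 = 48 + 60 − 48 = 60

60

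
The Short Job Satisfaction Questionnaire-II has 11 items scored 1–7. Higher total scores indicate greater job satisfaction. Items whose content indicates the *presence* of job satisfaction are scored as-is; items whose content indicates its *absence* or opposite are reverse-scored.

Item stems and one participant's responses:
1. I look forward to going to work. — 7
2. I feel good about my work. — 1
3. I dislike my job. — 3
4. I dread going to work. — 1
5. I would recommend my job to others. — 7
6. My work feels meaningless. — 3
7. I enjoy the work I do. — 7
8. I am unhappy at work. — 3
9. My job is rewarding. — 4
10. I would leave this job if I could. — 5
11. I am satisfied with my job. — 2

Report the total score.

53

Items 3, 4, 6, 8, 10 describe the absence/opposite of job satisfaction → reverse-score.
on a 1–7 scale, reversed = 8 − raw.
  item 1: 7
  item 2: 1
  item 3: 8 − 3 = 5
  item 4: 8 − 1 = 7
  item 5: 7
  item 6: 8 − 3 = 5
  item 7: 7
  item 8: 8 − 3 = 5
  item 9: 4
  item 10: 8 − 5 = 3
  item 11: 2
Total = 7 + 1 + 5 + 7 + 7 + 5 + 7 + 5 + 4 + 3 + 2 = 53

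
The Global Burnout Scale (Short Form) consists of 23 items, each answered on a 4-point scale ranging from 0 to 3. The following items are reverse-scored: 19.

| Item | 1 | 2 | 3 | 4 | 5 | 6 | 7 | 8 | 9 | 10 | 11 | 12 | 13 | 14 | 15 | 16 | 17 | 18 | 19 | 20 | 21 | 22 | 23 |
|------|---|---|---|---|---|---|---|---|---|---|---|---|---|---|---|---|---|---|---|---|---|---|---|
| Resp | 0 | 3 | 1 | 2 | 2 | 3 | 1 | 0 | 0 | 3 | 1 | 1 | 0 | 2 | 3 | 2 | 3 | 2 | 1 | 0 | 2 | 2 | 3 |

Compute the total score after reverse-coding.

38

Raw sum = 37. Reverse-scored items: 19; their raw sum = 1.
Each reversal replaces raw with 3 − raw, changing the total by 3 − 2·raw per item.
Total = 37 + 1·3 − 2·1 = 37 + 3 − 2 = 38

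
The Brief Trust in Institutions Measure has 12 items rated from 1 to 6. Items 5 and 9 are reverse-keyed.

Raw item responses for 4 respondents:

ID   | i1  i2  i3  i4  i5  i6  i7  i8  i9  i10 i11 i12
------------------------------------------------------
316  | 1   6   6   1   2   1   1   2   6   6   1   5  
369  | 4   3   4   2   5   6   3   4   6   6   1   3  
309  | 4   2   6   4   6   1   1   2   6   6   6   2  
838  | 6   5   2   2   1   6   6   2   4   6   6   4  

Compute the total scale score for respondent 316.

36

Respondent 316 raw: 1, 6, 6, 1, 2, 1, 1, 2, 6, 6, 1, 5.
Reverse-coded (on a 1–6 scale, reversed = 7 − raw):
  item 1: 1
  item 2: 6
  item 3: 6
  item 4: 1
  item 5: 7 − 2 = 5
  item 6: 1
  item 7: 1
  item 8: 2
  item 9: 7 − 6 = 1
  item 10: 6
  item 11: 1
  item 12: 5
Sum = 1 + 6 + 6 + 1 + 5 + 1 + 1 + 2 + 1 + 6 + 1 + 5 = 36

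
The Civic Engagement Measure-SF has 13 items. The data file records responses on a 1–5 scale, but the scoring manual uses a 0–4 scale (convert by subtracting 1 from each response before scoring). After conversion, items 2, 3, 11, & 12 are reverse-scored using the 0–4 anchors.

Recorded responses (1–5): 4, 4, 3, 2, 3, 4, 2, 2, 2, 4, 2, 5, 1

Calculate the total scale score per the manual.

21

Convert to 0–4: 3, 3, 2, 1, 2, 3, 1, 1, 1, 3, 1, 4, 0
Reverse-coded (reversed = (0+4) − raw = 4 − raw):
  item 2: 4 − 3 = 1
  item 3: 4 − 2 = 2
  item 11: 4 − 1 = 3
  item 12: 4 − 4 = 0
Scored: 3, 1, 2, 1, 2, 3, 1, 1, 1, 3, 3, 0, 0
Total = 21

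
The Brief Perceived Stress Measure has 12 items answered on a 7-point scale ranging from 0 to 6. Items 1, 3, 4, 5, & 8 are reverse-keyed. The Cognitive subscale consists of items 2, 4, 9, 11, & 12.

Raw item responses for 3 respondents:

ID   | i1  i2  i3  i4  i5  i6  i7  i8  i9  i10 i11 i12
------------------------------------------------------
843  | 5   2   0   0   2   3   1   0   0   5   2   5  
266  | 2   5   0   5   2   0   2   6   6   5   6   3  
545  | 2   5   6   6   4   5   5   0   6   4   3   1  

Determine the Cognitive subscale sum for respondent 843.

15

Respondent 843 raw: 5, 2, 0, 0, 2, 3, 1, 0, 0, 5, 2, 5.
Cognitive items: 2, 4, 9, 11, 12.
Reverse-coded (on a 0–6 scale, reversed = 6 − raw):
  item 2: 2
  item 4: 6 − 0 = 6
  item 9: 0
  item 11: 2
  item 12: 5
Sum = 2 + 6 + 0 + 2 + 5 = 15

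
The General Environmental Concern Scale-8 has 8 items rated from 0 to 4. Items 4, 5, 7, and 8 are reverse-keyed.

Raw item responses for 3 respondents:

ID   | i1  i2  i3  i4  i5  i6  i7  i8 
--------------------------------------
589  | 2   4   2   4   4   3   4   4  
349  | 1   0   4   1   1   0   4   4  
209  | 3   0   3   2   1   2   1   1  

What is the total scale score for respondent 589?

Respondent 589 raw: 2, 4, 2, 4, 4, 3, 4, 4.
Reverse-coded (reversed = (0+4) − raw = 4 − raw):
  item 1: 2
  item 2: 4
  item 3: 2
  item 4: 4 − 4 = 0
  item 5: 4 − 4 = 0
  item 6: 3
  item 7: 4 − 4 = 0
  item 8: 4 − 4 = 0
Sum = 2 + 4 + 2 + 0 + 0 + 3 + 0 + 0 = 11

11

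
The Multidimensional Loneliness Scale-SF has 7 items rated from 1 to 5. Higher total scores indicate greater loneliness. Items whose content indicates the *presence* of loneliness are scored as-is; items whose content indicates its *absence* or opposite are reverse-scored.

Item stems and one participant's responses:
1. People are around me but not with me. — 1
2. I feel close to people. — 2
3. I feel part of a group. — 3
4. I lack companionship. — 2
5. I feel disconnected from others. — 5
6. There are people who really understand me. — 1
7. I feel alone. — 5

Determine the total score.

Items 2, 3, 6 describe the absence/opposite of loneliness → reverse-score.
reverse-coded value = 6 − response.
  item 1: 1
  item 2: 6 − 2 = 4
  item 3: 6 − 3 = 3
  item 4: 2
  item 5: 5
  item 6: 6 − 1 = 5
  item 7: 5
Total = 1 + 4 + 3 + 2 + 5 + 5 + 5 = 25

25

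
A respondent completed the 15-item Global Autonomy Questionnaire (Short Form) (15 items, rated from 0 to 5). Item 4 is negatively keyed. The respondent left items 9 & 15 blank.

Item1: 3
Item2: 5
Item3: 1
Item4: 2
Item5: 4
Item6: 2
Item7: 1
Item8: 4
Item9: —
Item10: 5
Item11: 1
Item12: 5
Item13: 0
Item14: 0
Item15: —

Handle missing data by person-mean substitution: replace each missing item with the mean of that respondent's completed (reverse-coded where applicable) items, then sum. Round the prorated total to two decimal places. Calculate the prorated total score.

39.23

Reverse-coded (reverse-coded value = 5 − response):
  item 4: 5 − 2 = 3
Completed scored items (13 of 15): 3, 5, 1, 3, 4, 2, 1, 4, 5, 1, 5, 0, 0; sum = 34.
Person mean = 34 / 13 ≈ 2.6154
Prorated total = (34 / 13) × 15 = 39.23 (to 2 dp)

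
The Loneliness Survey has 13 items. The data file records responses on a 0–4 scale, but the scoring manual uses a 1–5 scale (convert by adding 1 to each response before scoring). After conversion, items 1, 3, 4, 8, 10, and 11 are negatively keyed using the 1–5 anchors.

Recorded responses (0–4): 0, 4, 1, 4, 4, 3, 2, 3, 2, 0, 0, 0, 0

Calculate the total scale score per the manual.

Convert to 1–5: 1, 5, 2, 5, 5, 4, 3, 4, 3, 1, 1, 1, 1
Reverse-coded (reverse-coded value = 6 − response):
  item 1: 6 − 1 = 5
  item 3: 6 − 2 = 4
  item 4: 6 − 5 = 1
  item 8: 6 − 4 = 2
  item 10: 6 − 1 = 5
  item 11: 6 − 1 = 5
Scored: 5, 5, 4, 1, 5, 4, 3, 2, 3, 5, 5, 1, 1
Total = 44

44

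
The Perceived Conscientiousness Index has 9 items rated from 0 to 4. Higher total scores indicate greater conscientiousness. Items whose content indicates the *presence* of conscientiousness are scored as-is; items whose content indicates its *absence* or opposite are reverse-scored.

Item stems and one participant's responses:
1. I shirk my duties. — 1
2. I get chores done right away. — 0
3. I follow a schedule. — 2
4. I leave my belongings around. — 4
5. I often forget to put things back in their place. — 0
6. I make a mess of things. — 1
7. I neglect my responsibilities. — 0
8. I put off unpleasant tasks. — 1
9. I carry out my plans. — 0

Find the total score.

19

Items 1, 4, 5, 6, 7, 8 describe the absence/opposite of conscientiousness → reverse-score.
on a 0–4 scale, reversed = 4 − raw.
  item 1: 4 − 1 = 3
  item 2: 0
  item 3: 2
  item 4: 4 − 4 = 0
  item 5: 4 − 0 = 4
  item 6: 4 − 1 = 3
  item 7: 4 − 0 = 4
  item 8: 4 − 1 = 3
  item 9: 0
Total = 3 + 0 + 2 + 0 + 4 + 3 + 4 + 3 + 0 = 19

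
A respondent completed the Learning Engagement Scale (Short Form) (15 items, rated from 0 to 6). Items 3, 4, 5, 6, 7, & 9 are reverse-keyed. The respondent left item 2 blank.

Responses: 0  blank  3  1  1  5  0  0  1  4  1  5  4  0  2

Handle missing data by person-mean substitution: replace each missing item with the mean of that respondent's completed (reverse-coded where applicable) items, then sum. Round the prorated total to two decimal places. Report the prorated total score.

Reverse-coded (reverse-coded value = 6 − response):
  item 3: 6 − 3 = 3
  item 4: 6 − 1 = 5
  item 5: 6 − 1 = 5
  item 6: 6 − 5 = 1
  item 7: 6 − 0 = 6
  item 9: 6 − 1 = 5
Completed scored items (14 of 15): 0, 3, 5, 5, 1, 6, 0, 5, 4, 1, 5, 4, 0, 2; sum = 41.
Person mean = 41 / 14 ≈ 2.9286
Prorated total = (41 / 14) × 15 = 43.93 (to 2 dp)

43.93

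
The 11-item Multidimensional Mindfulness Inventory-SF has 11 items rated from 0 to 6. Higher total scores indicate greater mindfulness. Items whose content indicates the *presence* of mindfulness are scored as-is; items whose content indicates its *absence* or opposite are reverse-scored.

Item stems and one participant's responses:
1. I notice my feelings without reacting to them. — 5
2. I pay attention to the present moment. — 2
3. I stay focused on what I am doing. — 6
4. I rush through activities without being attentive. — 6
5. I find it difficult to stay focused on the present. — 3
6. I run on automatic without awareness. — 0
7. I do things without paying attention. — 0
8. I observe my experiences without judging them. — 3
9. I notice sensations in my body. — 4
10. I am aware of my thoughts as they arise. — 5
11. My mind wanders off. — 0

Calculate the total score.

46

Items 4, 5, 6, 7, 11 describe the absence/opposite of mindfulness → reverse-score.
on a 0–6 scale, reversed = 6 − raw.
  item 1: 5
  item 2: 2
  item 3: 6
  item 4: 6 − 6 = 0
  item 5: 6 − 3 = 3
  item 6: 6 − 0 = 6
  item 7: 6 − 0 = 6
  item 8: 3
  item 9: 4
  item 10: 5
  item 11: 6 − 0 = 6
Total = 5 + 2 + 6 + 0 + 3 + 6 + 6 + 3 + 4 + 5 + 6 = 46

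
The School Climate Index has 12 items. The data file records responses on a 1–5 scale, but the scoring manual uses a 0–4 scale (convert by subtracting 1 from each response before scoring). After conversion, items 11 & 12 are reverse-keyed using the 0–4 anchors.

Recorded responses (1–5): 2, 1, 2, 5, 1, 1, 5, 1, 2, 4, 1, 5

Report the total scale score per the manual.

Convert to 0–4: 1, 0, 1, 4, 0, 0, 4, 0, 1, 3, 0, 4
Reverse-coded (reversed = (0+4) − raw = 4 − raw):
  item 11: 4 − 0 = 4
  item 12: 4 − 4 = 0
Scored: 1, 0, 1, 4, 0, 0, 4, 0, 1, 3, 4, 0
Total = 18

18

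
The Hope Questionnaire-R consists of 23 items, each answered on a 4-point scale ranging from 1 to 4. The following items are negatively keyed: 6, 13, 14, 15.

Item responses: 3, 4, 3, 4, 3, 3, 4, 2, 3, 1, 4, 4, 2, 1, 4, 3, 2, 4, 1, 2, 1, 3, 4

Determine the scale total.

Apply reverse scoring (reversed = (1+4) − raw = 5 − raw):
  item 6: 5 − 3 = 2
  item 13: 5 − 2 = 3
  item 14: 5 − 1 = 4
  item 15: 5 − 4 = 1
Scored items: 3, 4, 3, 4, 3, 2, 4, 2, 3, 1, 4, 4, 3, 4, 1, 3, 2, 4, 1, 2, 1, 3, 4
Total = 3 + 4 + 3 + 4 + 3 + 2 + 4 + 2 + 3 + 1 + 4 + 4 + 3 + 4 + 1 + 3 + 2 + 4 + 1 + 2 + 1 + 3 + 4 = 65

65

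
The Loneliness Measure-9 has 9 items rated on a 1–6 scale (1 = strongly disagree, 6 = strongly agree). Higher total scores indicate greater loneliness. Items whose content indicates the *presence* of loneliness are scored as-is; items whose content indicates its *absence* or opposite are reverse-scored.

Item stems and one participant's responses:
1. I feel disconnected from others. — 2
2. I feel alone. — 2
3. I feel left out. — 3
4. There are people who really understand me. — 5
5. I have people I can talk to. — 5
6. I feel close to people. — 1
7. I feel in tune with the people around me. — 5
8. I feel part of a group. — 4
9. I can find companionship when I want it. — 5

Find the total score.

Items 4, 5, 6, 7, 8, 9 describe the absence/opposite of loneliness → reverse-score.
on a 1–6 scale, reversed = 7 − raw.
  item 1: 2
  item 2: 2
  item 3: 3
  item 4: 7 − 5 = 2
  item 5: 7 − 5 = 2
  item 6: 7 − 1 = 6
  item 7: 7 − 5 = 2
  item 8: 7 − 4 = 3
  item 9: 7 − 5 = 2
Total = 2 + 2 + 3 + 2 + 2 + 6 + 2 + 3 + 2 = 24

24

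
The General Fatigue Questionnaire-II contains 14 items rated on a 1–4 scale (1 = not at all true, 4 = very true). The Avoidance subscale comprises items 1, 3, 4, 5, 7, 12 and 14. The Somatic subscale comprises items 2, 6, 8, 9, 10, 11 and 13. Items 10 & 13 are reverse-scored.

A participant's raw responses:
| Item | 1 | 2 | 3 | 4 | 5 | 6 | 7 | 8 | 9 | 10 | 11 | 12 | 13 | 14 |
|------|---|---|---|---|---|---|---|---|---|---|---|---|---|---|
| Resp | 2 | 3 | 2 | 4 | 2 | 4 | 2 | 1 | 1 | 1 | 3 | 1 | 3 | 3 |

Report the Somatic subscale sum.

18

Somatic items: 2, 6, 8, 9, 10, 11, 13.
Of these, items 10 & 13 are reverse-scored; reversed = (1+4) − raw = 5 − raw.
  item 2: 3
  item 6: 4
  item 8: 1
  item 9: 1
  item 10: 5 − 1 = 4
  item 11: 3
  item 13: 5 − 3 = 2
Sum = 3 + 4 + 1 + 1 + 4 + 3 + 2 = 18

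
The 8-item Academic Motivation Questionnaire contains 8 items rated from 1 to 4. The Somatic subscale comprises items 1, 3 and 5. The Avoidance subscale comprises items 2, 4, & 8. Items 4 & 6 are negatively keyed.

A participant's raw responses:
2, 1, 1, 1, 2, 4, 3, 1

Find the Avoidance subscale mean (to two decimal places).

2.00

Avoidance items: 2, 4, 8.
Of these, item 4 is negatively keyed; on a 1–4 scale, reversed = 5 − raw.
  item 2: 1
  item 4: 5 − 1 = 4
  item 8: 1
Sum = 1 + 4 + 1 = 6
Mean = 6 / 3 = 2.00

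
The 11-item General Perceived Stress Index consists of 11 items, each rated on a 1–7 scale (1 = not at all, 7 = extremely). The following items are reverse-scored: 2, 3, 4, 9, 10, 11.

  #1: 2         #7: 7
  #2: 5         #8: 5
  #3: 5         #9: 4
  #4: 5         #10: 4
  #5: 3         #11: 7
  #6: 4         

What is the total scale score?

Apply reverse scoring (reversed = (1+7) − raw = 8 − raw):
  item 2: 8 − 5 = 3
  item 3: 8 − 5 = 3
  item 4: 8 − 5 = 3
  item 9: 8 − 4 = 4
  item 10: 8 − 4 = 4
  item 11: 8 − 7 = 1
Scored items: 2, 3, 3, 3, 3, 4, 7, 5, 4, 4, 1
Total = 2 + 3 + 3 + 3 + 3 + 4 + 7 + 5 + 4 + 4 + 1 = 39

39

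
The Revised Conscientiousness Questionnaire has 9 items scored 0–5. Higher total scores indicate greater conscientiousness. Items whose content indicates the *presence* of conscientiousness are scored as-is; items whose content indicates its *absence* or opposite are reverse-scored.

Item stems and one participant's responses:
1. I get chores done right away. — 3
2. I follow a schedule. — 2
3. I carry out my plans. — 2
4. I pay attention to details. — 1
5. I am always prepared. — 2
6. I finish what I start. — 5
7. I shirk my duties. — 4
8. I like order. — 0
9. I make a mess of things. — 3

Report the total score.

Items 7, 9 describe the absence/opposite of conscientiousness → reverse-score.
on a 0–5 scale, reversed = 5 − raw.
  item 1: 3
  item 2: 2
  item 3: 2
  item 4: 1
  item 5: 2
  item 6: 5
  item 7: 5 − 4 = 1
  item 8: 0
  item 9: 5 − 3 = 2
Total = 3 + 2 + 2 + 1 + 2 + 5 + 1 + 0 + 2 = 18

18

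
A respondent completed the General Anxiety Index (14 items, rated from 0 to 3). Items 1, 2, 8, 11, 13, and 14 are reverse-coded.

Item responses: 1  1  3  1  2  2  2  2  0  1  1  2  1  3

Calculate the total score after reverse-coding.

Raw sum = 22. Reverse-coded items: 1, 2, 8, 11, 13, 14; their raw sum = 9.
Each reversal replaces raw with 3 − raw, changing the total by 3 − 2·raw per item.
Total = 22 + 6·3 − 2·9 = 22 + 18 − 18 = 22

22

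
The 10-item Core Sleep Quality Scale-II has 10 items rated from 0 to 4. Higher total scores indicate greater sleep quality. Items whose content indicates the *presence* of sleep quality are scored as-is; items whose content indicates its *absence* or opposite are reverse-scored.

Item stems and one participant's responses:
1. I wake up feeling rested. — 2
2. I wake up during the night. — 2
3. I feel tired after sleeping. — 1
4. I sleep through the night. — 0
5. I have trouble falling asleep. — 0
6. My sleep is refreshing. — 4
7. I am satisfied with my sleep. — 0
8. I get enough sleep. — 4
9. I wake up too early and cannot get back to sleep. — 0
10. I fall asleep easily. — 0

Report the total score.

Items 2, 3, 5, 9 describe the absence/opposite of sleep quality → reverse-score.
on a 0–4 scale, reversed = 4 − raw.
  item 1: 2
  item 2: 4 − 2 = 2
  item 3: 4 − 1 = 3
  item 4: 0
  item 5: 4 − 0 = 4
  item 6: 4
  item 7: 0
  item 8: 4
  item 9: 4 − 0 = 4
  item 10: 0
Total = 2 + 2 + 3 + 0 + 4 + 4 + 0 + 4 + 4 + 0 = 23

23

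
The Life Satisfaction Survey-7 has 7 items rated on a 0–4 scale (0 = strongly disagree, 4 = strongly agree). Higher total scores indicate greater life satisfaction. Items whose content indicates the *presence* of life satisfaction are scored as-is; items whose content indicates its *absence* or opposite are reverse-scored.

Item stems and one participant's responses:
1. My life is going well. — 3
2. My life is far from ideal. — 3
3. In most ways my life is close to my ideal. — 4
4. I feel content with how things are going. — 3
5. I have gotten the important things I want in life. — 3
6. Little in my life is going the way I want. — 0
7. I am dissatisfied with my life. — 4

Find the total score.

18

Items 2, 6, 7 describe the absence/opposite of life satisfaction → reverse-score.
reverse-coded value = 4 − response.
  item 1: 3
  item 2: 4 − 3 = 1
  item 3: 4
  item 4: 3
  item 5: 3
  item 6: 4 − 0 = 4
  item 7: 4 − 4 = 0
Total = 3 + 1 + 4 + 3 + 3 + 4 + 0 = 18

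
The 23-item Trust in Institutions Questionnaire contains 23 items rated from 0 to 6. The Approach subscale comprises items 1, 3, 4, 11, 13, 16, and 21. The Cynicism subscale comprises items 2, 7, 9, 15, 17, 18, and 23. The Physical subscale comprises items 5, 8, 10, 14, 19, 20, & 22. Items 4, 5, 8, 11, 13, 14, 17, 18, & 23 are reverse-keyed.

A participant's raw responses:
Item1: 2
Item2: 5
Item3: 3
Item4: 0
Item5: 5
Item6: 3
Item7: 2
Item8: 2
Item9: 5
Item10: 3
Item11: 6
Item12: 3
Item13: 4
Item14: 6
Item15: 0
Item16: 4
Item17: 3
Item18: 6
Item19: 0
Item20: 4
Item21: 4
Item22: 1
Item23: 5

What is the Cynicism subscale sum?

16

Cynicism items: 2, 7, 9, 15, 17, 18, 23.
Of these, items 17, 18, and 23 are reverse-keyed; on a 0–6 scale, reversed = 6 − raw.
  item 2: 5
  item 7: 2
  item 9: 5
  item 15: 0
  item 17: 6 − 3 = 3
  item 18: 6 − 6 = 0
  item 23: 6 − 5 = 1
Sum = 5 + 2 + 5 + 0 + 3 + 0 + 1 = 16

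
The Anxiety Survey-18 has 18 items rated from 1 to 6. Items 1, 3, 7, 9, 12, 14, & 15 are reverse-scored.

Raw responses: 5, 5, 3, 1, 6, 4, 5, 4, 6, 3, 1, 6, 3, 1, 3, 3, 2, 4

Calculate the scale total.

Apply reverse scoring (reversed = (1+6) − raw = 7 − raw):
  item 1: 7 − 5 = 2
  item 3: 7 − 3 = 4
  item 7: 7 − 5 = 2
  item 9: 7 − 6 = 1
  item 12: 7 − 6 = 1
  item 14: 7 − 1 = 6
  item 15: 7 − 3 = 4
Scored responses: 2, 5, 4, 1, 6, 4, 2, 4, 1, 3, 1, 1, 3, 6, 4, 3, 2, 4
Total = 2 + 5 + 4 + 1 + 6 + 4 + 2 + 4 + 1 + 3 + 1 + 1 + 3 + 6 + 4 + 3 + 2 + 4 = 56

56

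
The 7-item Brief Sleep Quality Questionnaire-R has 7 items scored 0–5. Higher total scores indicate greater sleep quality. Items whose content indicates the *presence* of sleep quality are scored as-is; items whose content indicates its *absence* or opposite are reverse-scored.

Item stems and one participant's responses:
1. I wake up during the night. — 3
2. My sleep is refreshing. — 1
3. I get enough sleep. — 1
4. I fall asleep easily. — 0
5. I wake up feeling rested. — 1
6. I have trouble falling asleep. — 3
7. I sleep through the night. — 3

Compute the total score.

10

Items 1, 6 describe the absence/opposite of sleep quality → reverse-score.
reverse-coded value = 5 − response.
  item 1: 5 − 3 = 2
  item 2: 1
  item 3: 1
  item 4: 0
  item 5: 1
  item 6: 5 − 3 = 2
  item 7: 3
Total = 2 + 1 + 1 + 0 + 1 + 2 + 3 = 10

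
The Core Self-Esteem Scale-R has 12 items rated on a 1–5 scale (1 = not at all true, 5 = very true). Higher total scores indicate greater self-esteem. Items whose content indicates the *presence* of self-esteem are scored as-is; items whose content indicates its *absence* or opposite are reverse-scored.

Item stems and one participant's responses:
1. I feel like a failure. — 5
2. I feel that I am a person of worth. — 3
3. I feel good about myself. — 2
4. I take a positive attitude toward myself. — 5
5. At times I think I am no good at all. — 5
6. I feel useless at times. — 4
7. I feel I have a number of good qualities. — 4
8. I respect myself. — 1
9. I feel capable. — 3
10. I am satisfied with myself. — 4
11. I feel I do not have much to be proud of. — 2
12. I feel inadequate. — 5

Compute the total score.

31

Items 1, 5, 6, 11, 12 describe the absence/opposite of self-esteem → reverse-score.
reversed = (1+5) − raw = 6 − raw.
  item 1: 6 − 5 = 1
  item 2: 3
  item 3: 2
  item 4: 5
  item 5: 6 − 5 = 1
  item 6: 6 − 4 = 2
  item 7: 4
  item 8: 1
  item 9: 3
  item 10: 4
  item 11: 6 − 2 = 4
  item 12: 6 − 5 = 1
Total = 1 + 3 + 2 + 5 + 1 + 2 + 4 + 1 + 3 + 4 + 4 + 1 = 31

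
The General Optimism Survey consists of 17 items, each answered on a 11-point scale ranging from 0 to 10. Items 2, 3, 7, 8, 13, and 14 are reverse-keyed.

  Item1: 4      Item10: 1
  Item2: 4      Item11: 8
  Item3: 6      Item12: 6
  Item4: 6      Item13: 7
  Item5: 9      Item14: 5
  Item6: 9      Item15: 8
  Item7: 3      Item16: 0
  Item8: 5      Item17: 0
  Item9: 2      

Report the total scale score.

Reversing items 2, 3, 7, 8, 13 and 14 with 10 − raw:
Total = 4 + (10−4) + (10−6) + 6 + 9 + 9 + (10−3) + (10−5) + 2 + 1 + 8 + 6 + (10−7) + (10−5) + 8 + 0 + 0
      = 4 + 6 + 4 + 6 + 9 + 9 + 7 + 5 + 2 + 1 + 8 + 6 + 3 + 5 + 8 + 0 + 0 = 83

83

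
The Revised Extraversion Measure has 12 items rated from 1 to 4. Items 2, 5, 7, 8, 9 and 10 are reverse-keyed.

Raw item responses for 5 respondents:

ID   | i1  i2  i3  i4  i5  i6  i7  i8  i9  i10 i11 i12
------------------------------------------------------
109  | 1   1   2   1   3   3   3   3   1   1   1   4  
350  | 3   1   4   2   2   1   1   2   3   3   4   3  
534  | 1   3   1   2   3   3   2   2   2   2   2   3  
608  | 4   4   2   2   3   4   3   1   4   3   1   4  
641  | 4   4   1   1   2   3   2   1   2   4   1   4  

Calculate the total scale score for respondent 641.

29

Respondent 641 raw: 4, 4, 1, 1, 2, 3, 2, 1, 2, 4, 1, 4.
Reverse-coded (on a 1–4 scale, reversed = 5 − raw):
  item 1: 4
  item 2: 5 − 4 = 1
  item 3: 1
  item 4: 1
  item 5: 5 − 2 = 3
  item 6: 3
  item 7: 5 − 2 = 3
  item 8: 5 − 1 = 4
  item 9: 5 − 2 = 3
  item 10: 5 − 4 = 1
  item 11: 1
  item 12: 4
Sum = 4 + 1 + 1 + 1 + 3 + 3 + 3 + 4 + 3 + 1 + 1 + 4 = 29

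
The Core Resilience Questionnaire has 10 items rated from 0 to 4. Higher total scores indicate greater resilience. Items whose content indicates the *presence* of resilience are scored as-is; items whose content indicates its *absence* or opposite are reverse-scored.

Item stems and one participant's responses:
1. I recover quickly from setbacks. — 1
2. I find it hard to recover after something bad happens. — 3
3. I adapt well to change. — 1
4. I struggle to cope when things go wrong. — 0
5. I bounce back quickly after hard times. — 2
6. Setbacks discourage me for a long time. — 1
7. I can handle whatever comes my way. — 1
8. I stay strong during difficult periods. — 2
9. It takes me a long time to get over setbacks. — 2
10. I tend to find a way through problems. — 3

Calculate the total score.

Items 2, 4, 6, 9 describe the absence/opposite of resilience → reverse-score.
on a 0–4 scale, reversed = 4 − raw.
  item 1: 1
  item 2: 4 − 3 = 1
  item 3: 1
  item 4: 4 − 0 = 4
  item 5: 2
  item 6: 4 − 1 = 3
  item 7: 1
  item 8: 2
  item 9: 4 − 2 = 2
  item 10: 3
Total = 1 + 1 + 1 + 4 + 2 + 3 + 1 + 2 + 2 + 3 = 20

20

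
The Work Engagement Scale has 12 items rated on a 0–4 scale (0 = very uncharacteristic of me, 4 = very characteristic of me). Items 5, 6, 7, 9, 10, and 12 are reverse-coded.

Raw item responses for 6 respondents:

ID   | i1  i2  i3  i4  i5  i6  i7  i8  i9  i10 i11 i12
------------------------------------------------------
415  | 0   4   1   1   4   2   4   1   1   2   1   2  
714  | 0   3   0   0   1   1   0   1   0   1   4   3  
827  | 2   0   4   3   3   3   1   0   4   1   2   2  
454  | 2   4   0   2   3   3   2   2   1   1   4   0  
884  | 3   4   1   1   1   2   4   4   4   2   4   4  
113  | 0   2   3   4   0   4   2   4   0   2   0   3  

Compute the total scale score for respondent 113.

Respondent 113 raw: 0, 2, 3, 4, 0, 4, 2, 4, 0, 2, 0, 3.
Reverse-coded (reverse-coded value = 4 − response):
  item 1: 0
  item 2: 2
  item 3: 3
  item 4: 4
  item 5: 4 − 0 = 4
  item 6: 4 − 4 = 0
  item 7: 4 − 2 = 2
  item 8: 4
  item 9: 4 − 0 = 4
  item 10: 4 − 2 = 2
  item 11: 0
  item 12: 4 − 3 = 1
Sum = 0 + 2 + 3 + 4 + 4 + 0 + 2 + 4 + 4 + 2 + 0 + 1 = 26

26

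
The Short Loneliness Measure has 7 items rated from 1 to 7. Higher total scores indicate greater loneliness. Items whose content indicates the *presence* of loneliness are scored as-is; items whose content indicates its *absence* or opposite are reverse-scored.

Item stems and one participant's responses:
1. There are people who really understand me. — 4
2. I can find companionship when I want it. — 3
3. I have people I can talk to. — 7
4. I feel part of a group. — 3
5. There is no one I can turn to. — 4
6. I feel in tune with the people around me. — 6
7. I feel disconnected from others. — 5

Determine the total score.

26

Items 1, 2, 3, 4, 6 describe the absence/opposite of loneliness → reverse-score.
reverse-coded value = 8 − response.
  item 1: 8 − 4 = 4
  item 2: 8 − 3 = 5
  item 3: 8 − 7 = 1
  item 4: 8 − 3 = 5
  item 5: 4
  item 6: 8 − 6 = 2
  item 7: 5
Total = 4 + 5 + 1 + 5 + 4 + 2 + 5 = 26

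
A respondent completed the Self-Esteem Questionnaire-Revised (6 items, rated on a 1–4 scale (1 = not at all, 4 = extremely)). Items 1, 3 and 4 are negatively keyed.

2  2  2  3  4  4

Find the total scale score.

Reverse-coded items (reversed = (1+4) − raw = 5 − raw):
  item 1: 5 − 2 = 3
  item 3: 5 − 2 = 3
  item 4: 5 − 3 = 2
Scored items: 3, 2, 3, 2, 4, 4
Total = 3 + 2 + 3 + 2 + 4 + 4 = 18

18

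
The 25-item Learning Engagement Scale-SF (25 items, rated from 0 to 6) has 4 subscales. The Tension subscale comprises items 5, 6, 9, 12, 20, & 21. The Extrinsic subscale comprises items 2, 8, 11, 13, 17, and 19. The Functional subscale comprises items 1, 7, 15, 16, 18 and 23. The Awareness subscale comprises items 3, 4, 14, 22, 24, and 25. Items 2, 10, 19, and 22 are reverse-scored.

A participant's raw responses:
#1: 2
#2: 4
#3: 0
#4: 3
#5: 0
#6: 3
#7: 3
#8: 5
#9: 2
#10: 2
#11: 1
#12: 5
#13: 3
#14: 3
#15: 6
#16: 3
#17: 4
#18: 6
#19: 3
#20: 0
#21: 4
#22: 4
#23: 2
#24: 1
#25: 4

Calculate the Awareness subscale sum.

13

Awareness items: 3, 4, 14, 22, 24, 25.
Of these, item 22 is reverse-scored; on a 0–6 scale, reversed = 6 − raw.
  item 3: 0
  item 4: 3
  item 14: 3
  item 22: 6 − 4 = 2
  item 24: 1
  item 25: 4
Sum = 0 + 3 + 3 + 2 + 1 + 4 = 13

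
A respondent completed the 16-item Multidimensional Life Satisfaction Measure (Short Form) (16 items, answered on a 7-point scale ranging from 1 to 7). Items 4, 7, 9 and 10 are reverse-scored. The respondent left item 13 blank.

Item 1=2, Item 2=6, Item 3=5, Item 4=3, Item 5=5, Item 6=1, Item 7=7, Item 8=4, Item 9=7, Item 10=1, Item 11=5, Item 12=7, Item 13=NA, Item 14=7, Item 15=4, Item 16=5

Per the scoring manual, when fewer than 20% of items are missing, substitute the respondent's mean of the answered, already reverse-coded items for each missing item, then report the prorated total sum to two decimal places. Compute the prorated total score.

Reverse-coded (reverse-coded value = 8 − response):
  item 4: 8 − 3 = 5
  item 7: 8 − 7 = 1
  item 9: 8 − 7 = 1
  item 10: 8 − 1 = 7
Completed scored items (15 of 16): 2, 6, 5, 5, 5, 1, 1, 4, 1, 7, 5, 7, 7, 4, 5; sum = 65.
Person mean = 65 / 15 ≈ 4.3333
Prorated total = (65 / 15) × 16 = 69.33 (to 2 dp)

69.33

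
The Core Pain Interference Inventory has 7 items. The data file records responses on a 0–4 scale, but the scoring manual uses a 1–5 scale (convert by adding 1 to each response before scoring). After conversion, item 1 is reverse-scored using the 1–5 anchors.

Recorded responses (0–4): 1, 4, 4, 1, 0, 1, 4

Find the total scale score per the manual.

24

Convert to 1–5: 2, 5, 5, 2, 1, 2, 5
Reverse-coded (on a 1–5 scale, reversed = 6 − raw):
  item 1: 6 − 2 = 4
Scored: 4, 5, 5, 2, 1, 2, 5
Total = 24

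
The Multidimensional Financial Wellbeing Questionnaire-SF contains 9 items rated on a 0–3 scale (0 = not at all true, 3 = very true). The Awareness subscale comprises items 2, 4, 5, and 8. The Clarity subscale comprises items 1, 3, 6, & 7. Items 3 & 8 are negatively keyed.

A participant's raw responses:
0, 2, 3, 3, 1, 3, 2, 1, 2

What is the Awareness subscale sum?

Awareness items: 2, 4, 5, 8.
Of these, item 8 is negatively keyed; on a 0–3 scale, reversed = 3 − raw.
  item 2: 2
  item 4: 3
  item 5: 1
  item 8: 3 − 1 = 2
Sum = 2 + 3 + 1 + 2 = 8

8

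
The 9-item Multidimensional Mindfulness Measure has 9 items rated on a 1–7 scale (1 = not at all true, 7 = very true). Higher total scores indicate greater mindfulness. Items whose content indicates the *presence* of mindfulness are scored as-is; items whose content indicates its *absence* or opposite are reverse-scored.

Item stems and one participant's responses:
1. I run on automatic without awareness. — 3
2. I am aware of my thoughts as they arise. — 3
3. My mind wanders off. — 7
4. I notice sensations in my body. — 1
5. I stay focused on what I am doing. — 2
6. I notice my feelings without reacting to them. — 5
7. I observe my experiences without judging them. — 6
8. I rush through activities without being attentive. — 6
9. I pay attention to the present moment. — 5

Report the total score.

30

Items 1, 3, 8 describe the absence/opposite of mindfulness → reverse-score.
reverse-coded value = 8 − response.
  item 1: 8 − 3 = 5
  item 2: 3
  item 3: 8 − 7 = 1
  item 4: 1
  item 5: 2
  item 6: 5
  item 7: 6
  item 8: 8 − 6 = 2
  item 9: 5
Total = 5 + 3 + 1 + 1 + 2 + 5 + 6 + 2 + 5 = 30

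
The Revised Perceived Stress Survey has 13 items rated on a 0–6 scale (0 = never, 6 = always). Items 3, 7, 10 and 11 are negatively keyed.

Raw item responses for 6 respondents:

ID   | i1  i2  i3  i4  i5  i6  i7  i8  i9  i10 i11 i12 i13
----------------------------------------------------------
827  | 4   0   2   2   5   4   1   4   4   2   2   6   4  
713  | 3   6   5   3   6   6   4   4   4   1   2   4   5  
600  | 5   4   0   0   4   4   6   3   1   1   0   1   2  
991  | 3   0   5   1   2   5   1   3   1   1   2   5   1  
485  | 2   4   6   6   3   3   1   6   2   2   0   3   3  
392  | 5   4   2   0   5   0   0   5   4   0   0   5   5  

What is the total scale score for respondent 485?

47

Respondent 485 raw: 2, 4, 6, 6, 3, 3, 1, 6, 2, 2, 0, 3, 3.
Reverse-coded (reversed = (0+6) − raw = 6 − raw):
  item 1: 2
  item 2: 4
  item 3: 6 − 6 = 0
  item 4: 6
  item 5: 3
  item 6: 3
  item 7: 6 − 1 = 5
  item 8: 6
  item 9: 2
  item 10: 6 − 2 = 4
  item 11: 6 − 0 = 6
  item 12: 3
  item 13: 3
Sum = 2 + 4 + 0 + 6 + 3 + 3 + 5 + 6 + 2 + 4 + 6 + 3 + 3 = 47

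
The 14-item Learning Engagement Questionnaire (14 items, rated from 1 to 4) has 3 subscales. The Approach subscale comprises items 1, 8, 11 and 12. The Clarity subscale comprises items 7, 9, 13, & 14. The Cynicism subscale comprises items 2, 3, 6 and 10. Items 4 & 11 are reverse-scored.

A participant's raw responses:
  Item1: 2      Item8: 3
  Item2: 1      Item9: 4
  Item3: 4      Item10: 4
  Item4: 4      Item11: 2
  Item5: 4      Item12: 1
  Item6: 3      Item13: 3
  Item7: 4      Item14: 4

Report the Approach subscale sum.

Approach items: 1, 8, 11, 12.
Of these, item 11 is reverse-scored; reversed = (1+4) − raw = 5 − raw.
  item 1: 2
  item 8: 3
  item 11: 5 − 2 = 3
  item 12: 1
Sum = 2 + 3 + 3 + 1 = 9

9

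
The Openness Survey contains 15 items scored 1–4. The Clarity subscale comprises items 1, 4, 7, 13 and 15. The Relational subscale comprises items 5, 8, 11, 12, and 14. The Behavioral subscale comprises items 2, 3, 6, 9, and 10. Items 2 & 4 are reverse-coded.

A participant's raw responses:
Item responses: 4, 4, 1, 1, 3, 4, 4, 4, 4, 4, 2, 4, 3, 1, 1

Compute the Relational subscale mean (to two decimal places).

Relational items: 5, 8, 11, 12, 14.
  item 5: 3
  item 8: 4
  item 11: 2
  item 12: 4
  item 14: 1
Sum = 3 + 4 + 2 + 4 + 1 = 14
Mean = 14 / 5 = 2.80

2.80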